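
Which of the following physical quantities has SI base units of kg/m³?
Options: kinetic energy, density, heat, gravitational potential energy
Checking the SI base units of each option:
  kinetic energy (E = ½mv²): kg·m²/s²  ✗
  density (ρ = m/V): kg/m³  ✓ matches
  heat (Q = mcΔT): kg·m²/s²  ✗
  gravitational potential energy (U = -GMm/r): kg·m²/s²  ✗

Only density has units kg/m³.

Answer: density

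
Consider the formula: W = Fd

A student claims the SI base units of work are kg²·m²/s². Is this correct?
Units of each symbol in W = Fd:
  F (force): kg·m/s²
  d (displacement): m

Multiplying the contributions: [kg·m/s²] · [m]
Adding exponents of each base unit: kg: 1, m: 2, s: -2
SI base units of work: kg·m²/s²

The claimed units kg²·m²/s² (exponents kg: 2, m: 2, s: -2) do not match the derived units kg·m²/s² (exponents kg: 1, m: 2, s: -2), so the claim is incorrect.

Answer: No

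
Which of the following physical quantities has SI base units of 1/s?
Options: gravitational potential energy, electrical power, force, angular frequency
Checking the SI base units of each option:
  gravitational potential energy (U = -GMm/r): kg·m²/s²  ✗
  electrical power (P = IV): kg·m²/s³  ✗
  force (F = ma): kg·m/s²  ✗
  angular frequency (ω = 2πf): 1/s  ✓ matches

Only angular frequency has units 1/s.

Answer: angular frequency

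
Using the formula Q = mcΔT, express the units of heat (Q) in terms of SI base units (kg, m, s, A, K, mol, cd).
Units of each symbol in Q = mcΔT:
  m (mass): kg
  c (specific heat capacity, in J/(kg·K)): m²/(s²·K)
  ΔT (temperature change): K

Multiplying the contributions: [kg] · [m²/(s²·K)] · [K]
Adding exponents of each base unit: kg: 1, m: 2, s: -2
SI base units of heat: kg·m²/s²

Answer: kg·m²/s²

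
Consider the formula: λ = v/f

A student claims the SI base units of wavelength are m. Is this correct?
Units of each symbol in λ = v/f:
  v (wave speed): m/s
  f (frequency): 1/s  → in the denominator, contributes s

Multiplying the contributions: [m/s] · [s]
Adding exponents of each base unit: m: 1
SI base units of wavelength: m

The claimed units m match the derived units, so the claim is correct.

Answer: Yes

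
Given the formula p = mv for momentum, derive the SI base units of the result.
Units of each symbol in p = mv:
  m (mass): kg
  v (velocity): m/s

Multiplying the contributions: [kg] · [m/s]
Adding exponents of each base unit: kg: 1, m: 1, s: -1
SI base units of momentum: kg·m/s

Answer: kg·m/s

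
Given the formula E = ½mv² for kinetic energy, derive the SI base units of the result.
Units of each symbol in E = ½mv²:
  m (mass): kg
  v (speed): m/s  → to the power 2, contributes m²/s²
  The factor ½ is dimensionless.

Multiplying the contributions: [kg] · [m²/s²]
Adding exponents of each base unit: kg: 1, m: 2, s: -2
SI base units of kinetic energy: kg·m²/s²

Answer: kg·m²/s²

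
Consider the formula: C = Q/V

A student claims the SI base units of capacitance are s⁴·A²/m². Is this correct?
Units of each symbol in C = Q/V:
  Q (charge, in coulombs): s·A
  V (voltage, in volts): kg·m²/(s³·A)  → in the denominator, contributes s³·A/(kg·m²)

Multiplying the contributions: [s·A] · [s³·A/(kg·m²)]
Adding exponents of each base unit: kg: -1, m: -2, s: 4, A: 2
SI base units of capacitance: s⁴·A²/(kg·m²)

The claimed units s⁴·A²/m² (exponents m: -2, s: 4, A: 2) do not match the derived units s⁴·A²/(kg·m²) (exponents kg: -1, m: -2, s: 4, A: 2), so the claim is incorrect.

Answer: No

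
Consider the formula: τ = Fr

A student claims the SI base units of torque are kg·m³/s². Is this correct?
Units of each symbol in τ = Fr:
  F (force): kg·m/s²
  r (lever arm): m

Multiplying the contributions: [kg·m/s²] · [m]
Adding exponents of each base unit: kg: 1, m: 2, s: -2
SI base units of torque: kg·m²/s²

The claimed units kg·m³/s² (exponents kg: 1, m: 3, s: -2) do not match the derived units kg·m²/s² (exponents kg: 1, m: 2, s: -2), so the claim is incorrect.

Answer: No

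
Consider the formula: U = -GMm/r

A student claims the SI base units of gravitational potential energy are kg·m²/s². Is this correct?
Units of each symbol in U = -GMm/r:
  G (gravitational constant): m³/(kg·s²)
  M (mass): kg
  m (mass): kg
  r (distance): m  → in the denominator, contributes 1/m
  The minus sign does not affect the units.

Multiplying the contributions: [m³/(kg·s²)] · [kg] · [kg] · [1/m]
Adding exponents of each base unit: kg: 1, m: 2, s: -2
SI base units of gravitational potential energy: kg·m²/s²

The claimed units kg·m²/s² match the derived units, so the claim is correct.

Answer: Yes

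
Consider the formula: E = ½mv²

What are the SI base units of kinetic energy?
Units of each symbol in E = ½mv²:
  m (mass): kg
  v (speed): m/s  → to the power 2, contributes m²/s²
  The factor ½ is dimensionless.

Multiplying the contributions: [kg] · [m²/s²]
Adding exponents of each base unit: kg: 1, m: 2, s: -2
SI base units of kinetic energy: kg·m²/s²

Answer: kg·m²/s²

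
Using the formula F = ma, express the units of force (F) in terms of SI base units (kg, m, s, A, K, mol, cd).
Units of each symbol in F = ma:
  m (mass): kg
  a (acceleration): m/s²

Multiplying the contributions: [kg] · [m/s²]
Adding exponents of each base unit: kg: 1, m: 1, s: -2
SI base units of force: kg·m/s²

Answer: kg·m/s²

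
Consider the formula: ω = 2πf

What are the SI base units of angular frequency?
Units of each symbol in ω = 2πf:
  f (frequency): 1/s
  The factor 2π is dimensionless.

Multiplying the contributions: [1/s]
Adding exponents of each base unit: s: -1
SI base units of angular frequency: 1/s

Answer: 1/s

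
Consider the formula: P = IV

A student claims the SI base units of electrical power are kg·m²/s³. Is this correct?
Units of each symbol in P = IV:
  I (current): A
  V (voltage, in volts): kg·m²/(s³·A)

Multiplying the contributions: [A] · [kg·m²/(s³·A)]
Adding exponents of each base unit: kg: 1, m: 2, s: -3
SI base units of electrical power: kg·m²/s³

The claimed units kg·m²/s³ match the derived units, so the claim is correct.

Answer: Yes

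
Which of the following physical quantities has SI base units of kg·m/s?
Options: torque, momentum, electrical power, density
Checking the SI base units of each option:
  torque (τ = Fr): kg·m²/s²  ✗
  momentum (p = mv): kg·m/s  ✓ matches
  electrical power (P = IV): kg·m²/s³  ✗
  density (ρ = m/V): kg/m³  ✗

Only momentum has units kg·m/s.

Answer: momentum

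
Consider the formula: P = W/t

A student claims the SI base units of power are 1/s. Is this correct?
Units of each symbol in P = W/t:
  W (work): kg·m²/s²
  t (time): s  → in the denominator, contributes 1/s

Multiplying the contributions: [kg·m²/s²] · [1/s]
Adding exponents of each base unit: kg: 1, m: 2, s: -3
SI base units of power: kg·m²/s³

The claimed units 1/s (exponents s: -1) do not match the derived units kg·m²/s³ (exponents kg: 1, m: 2, s: -3), so the claim is incorrect.

Answer: No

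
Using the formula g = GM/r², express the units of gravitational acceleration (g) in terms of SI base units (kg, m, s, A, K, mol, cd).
Units of each symbol in g = GM/r²:
  G (gravitational constant): m³/(kg·s²)
  M (mass): kg
  r (distance): m  → to the power 2 in the denominator, contributes 1/m²

Multiplying the contributions: [m³/(kg·s²)] · [kg] · [1/m²]
Adding exponents of each base unit: m: 1, s: -2
SI base units of gravitational acceleration: m/s²

Answer: m/s²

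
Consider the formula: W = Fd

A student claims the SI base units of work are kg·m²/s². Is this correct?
Units of each symbol in W = Fd:
  F (force): kg·m/s²
  d (displacement): m

Multiplying the contributions: [kg·m/s²] · [m]
Adding exponents of each base unit: kg: 1, m: 2, s: -2
SI base units of work: kg·m²/s²

The claimed units kg·m²/s² match the derived units, so the claim is correct.

Answer: Yes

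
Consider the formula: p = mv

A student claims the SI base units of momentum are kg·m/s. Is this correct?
Units of each symbol in p = mv:
  m (mass): kg
  v (velocity): m/s

Multiplying the contributions: [kg] · [m/s]
Adding exponents of each base unit: kg: 1, m: 1, s: -1
SI base units of momentum: kg·m/s

The claimed units kg·m/s match the derived units, so the claim is correct.

Answer: Yes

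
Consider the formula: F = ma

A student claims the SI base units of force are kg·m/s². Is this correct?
Units of each symbol in F = ma:
  m (mass): kg
  a (acceleration): m/s²

Multiplying the contributions: [kg] · [m/s²]
Adding exponents of each base unit: kg: 1, m: 1, s: -2
SI base units of force: kg·m/s²

The claimed units kg·m/s² match the derived units, so the claim is correct.

Answer: Yes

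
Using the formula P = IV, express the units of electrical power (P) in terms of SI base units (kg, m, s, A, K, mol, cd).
Units of each symbol in P = IV:
  I (current): A
  V (voltage, in volts): kg·m²/(s³·A)

Multiplying the contributions: [A] · [kg·m²/(s³·A)]
Adding exponents of each base unit: kg: 1, m: 2, s: -3
SI base units of electrical power: kg·m²/s³

Answer: kg·m²/s³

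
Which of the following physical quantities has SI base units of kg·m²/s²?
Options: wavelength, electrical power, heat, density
Checking the SI base units of each option:
  wavelength (λ = v/f): m  ✗
  electrical power (P = IV): kg·m²/s³  ✗
  heat (Q = mcΔT): kg·m²/s²  ✓ matches
  density (ρ = m/V): kg/m³  ✗

Only heat has units kg·m²/s².

Answer: heat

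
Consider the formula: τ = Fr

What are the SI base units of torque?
Units of each symbol in τ = Fr:
  F (force): kg·m/s²
  r (lever arm): m

Multiplying the contributions: [kg·m/s²] · [m]
Adding exponents of each base unit: kg: 1, m: 2, s: -2
SI base units of torque: kg·m²/s²

Answer: kg·m²/s²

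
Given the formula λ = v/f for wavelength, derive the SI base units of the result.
Units of each symbol in λ = v/f:
  v (wave speed): m/s
  f (frequency): 1/s  → in the denominator, contributes s

Multiplying the contributions: [m/s] · [s]
Adding exponents of each base unit: m: 1
SI base units of wavelength: m

Answer: m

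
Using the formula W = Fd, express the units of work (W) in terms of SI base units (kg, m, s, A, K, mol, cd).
Units of each symbol in W = Fd:
  F (force): kg·m/s²
  d (displacement): m

Multiplying the contributions: [kg·m/s²] · [m]
Adding exponents of each base unit: kg: 1, m: 2, s: -2
SI base units of work: kg·m²/s²

Answer: kg·m²/s²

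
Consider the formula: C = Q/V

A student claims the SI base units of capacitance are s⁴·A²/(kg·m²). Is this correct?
Units of each symbol in C = Q/V:
  Q (charge, in coulombs): s·A
  V (voltage, in volts): kg·m²/(s³·A)  → in the denominator, contributes s³·A/(kg·m²)

Multiplying the contributions: [s·A] · [s³·A/(kg·m²)]
Adding exponents of each base unit: kg: -1, m: -2, s: 4, A: 2
SI base units of capacitance: s⁴·A²/(kg·m²)

The claimed units s⁴·A²/(kg·m²) match the derived units, so the claim is correct.

Answer: Yes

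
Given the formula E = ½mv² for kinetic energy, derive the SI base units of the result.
Units of each symbol in E = ½mv²:
  m (mass): kg
  v (speed): m/s  → to the power 2, contributes m²/s²
  The factor ½ is dimensionless.

Multiplying the contributions: [kg] · [m²/s²]
Adding exponents of each base unit: kg: 1, m: 2, s: -2
SI base units of kinetic energy: kg·m²/s²

Answer: kg·m²/s²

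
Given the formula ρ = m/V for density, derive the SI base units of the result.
Units of each symbol in ρ = m/V:
  m (mass): kg
  V (volume): m³  → in the denominator, contributes 1/m³

Multiplying the contributions: [kg] · [1/m³]
Adding exponents of each base unit: kg: 1, m: -3
SI base units of density: kg/m³

Answer: kg/m³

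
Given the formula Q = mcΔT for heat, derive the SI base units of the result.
Units of each symbol in Q = mcΔT:
  m (mass): kg
  c (specific heat capacity, in J/(kg·K)): m²/(s²·K)
  ΔT (temperature change): K

Multiplying the contributions: [kg] · [m²/(s²·K)] · [K]
Adding exponents of each base unit: kg: 1, m: 2, s: -2
SI base units of heat: kg·m²/s²

Answer: kg·m²/s²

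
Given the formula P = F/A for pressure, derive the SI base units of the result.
Units of each symbol in P = F/A:
  F (force): kg·m/s²
  A (area): m²  → in the denominator, contributes 1/m²

Multiplying the contributions: [kg·m/s²] · [1/m²]
Adding exponents of each base unit: kg: 1, m: -1, s: -2
SI base units of pressure: kg/(m·s²)

Answer: kg/(m·s²)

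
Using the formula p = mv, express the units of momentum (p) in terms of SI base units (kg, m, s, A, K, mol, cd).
Units of each symbol in p = mv:
  m (mass): kg
  v (velocity): m/s

Multiplying the contributions: [kg] · [m/s]
Adding exponents of each base unit: kg: 1, m: 1, s: -1
SI base units of momentum: kg·m/s

Answer: kg·m/s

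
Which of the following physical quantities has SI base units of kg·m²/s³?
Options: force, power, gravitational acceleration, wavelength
Checking the SI base units of each option:
  force (F = ma): kg·m/s²  ✗
  power (P = W/t): kg·m²/s³  ✓ matches
  gravitational acceleration (g = GM/r²): m/s²  ✗
  wavelength (λ = v/f): m  ✗

Only power has units kg·m²/s³.

Answer: power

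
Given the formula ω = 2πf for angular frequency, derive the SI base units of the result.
Units of each symbol in ω = 2πf:
  f (frequency): 1/s
  The factor 2π is dimensionless.

Multiplying the contributions: [1/s]
Adding exponents of each base unit: s: -1
SI base units of angular frequency: 1/s

Answer: 1/s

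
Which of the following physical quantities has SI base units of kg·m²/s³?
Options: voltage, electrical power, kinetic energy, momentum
Checking the SI base units of each option:
  voltage (V = IR): kg·m²/(s³·A)  ✗
  electrical power (P = IV): kg·m²/s³  ✓ matches
  kinetic energy (E = ½mv²): kg·m²/s²  ✗
  momentum (p = mv): kg·m/s  ✗

Only electrical power has units kg·m²/s³.

Answer: electrical power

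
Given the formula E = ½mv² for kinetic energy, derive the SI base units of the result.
Units of each symbol in E = ½mv²:
  m (mass): kg
  v (speed): m/s  → to the power 2, contributes m²/s²
  The factor ½ is dimensionless.

Multiplying the contributions: [kg] · [m²/s²]
Adding exponents of each base unit: kg: 1, m: 2, s: -2
SI base units of kinetic energy: kg·m²/s²

Answer: kg·m²/s²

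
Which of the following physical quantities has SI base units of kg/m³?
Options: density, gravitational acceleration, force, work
Checking the SI base units of each option:
  density (ρ = m/V): kg/m³  ✓ matches
  gravitational acceleration (g = GM/r²): m/s²  ✗
  force (F = ma): kg·m/s²  ✗
  work (W = Fd): kg·m²/s²  ✗

Only density has units kg/m³.

Answer: density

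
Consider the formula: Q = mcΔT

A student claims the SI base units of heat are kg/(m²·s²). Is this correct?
Units of each symbol in Q = mcΔT:
  m (mass): kg
  c (specific heat capacity, in J/(kg·K)): m²/(s²·K)
  ΔT (temperature change): K

Multiplying the contributions: [kg] · [m²/(s²·K)] · [K]
Adding exponents of each base unit: kg: 1, m: 2, s: -2
SI base units of heat: kg·m²/s²

The claimed units kg/(m²·s²) (exponents kg: 1, m: -2, s: -2) do not match the derived units kg·m²/s² (exponents kg: 1, m: 2, s: -2), so the claim is incorrect.

Answer: No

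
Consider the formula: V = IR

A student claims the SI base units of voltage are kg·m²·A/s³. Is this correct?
Units of each symbol in V = IR:
  I (current): A
  R (resistance, in ohms): kg·m²/(s³·A²)

Multiplying the contributions: [A] · [kg·m²/(s³·A²)]
Adding exponents of each base unit: kg: 1, m: 2, s: -3, A: -1
SI base units of voltage: kg·m²/(s³·A)

The claimed units kg·m²·A/s³ (exponents kg: 1, m: 2, s: -3, A: 1) do not match the derived units kg·m²/(s³·A) (exponents kg: 1, m: 2, s: -3, A: -1), so the claim is incorrect.

Answer: No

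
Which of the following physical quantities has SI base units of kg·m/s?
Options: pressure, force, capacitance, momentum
Checking the SI base units of each option:
  pressure (P = F/A): kg/(m·s²)  ✗
  force (F = ma): kg·m/s²  ✗
  capacitance (C = Q/V): s⁴·A²/(kg·m²)  ✗
  momentum (p = mv): kg·m/s  ✓ matches

Only momentum has units kg·m/s.

Answer: momentum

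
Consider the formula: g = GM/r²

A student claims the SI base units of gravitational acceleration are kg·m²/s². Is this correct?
Units of each symbol in g = GM/r²:
  G (gravitational constant): m³/(kg·s²)
  M (mass): kg
  r (distance): m  → to the power 2 in the denominator, contributes 1/m²

Multiplying the contributions: [m³/(kg·s²)] · [kg] · [1/m²]
Adding exponents of each base unit: m: 1, s: -2
SI base units of gravitational acceleration: m/s²

The claimed units kg·m²/s² (exponents kg: 1, m: 2, s: -2) do not match the derived units m/s² (exponents m: 1, s: -2), so the claim is incorrect.

Answer: No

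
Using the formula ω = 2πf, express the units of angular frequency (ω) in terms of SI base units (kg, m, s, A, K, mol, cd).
Units of each symbol in ω = 2πf:
  f (frequency): 1/s
  The factor 2π is dimensionless.

Multiplying the contributions: [1/s]
Adding exponents of each base unit: s: -1
SI base units of angular frequency: 1/s

Answer: 1/s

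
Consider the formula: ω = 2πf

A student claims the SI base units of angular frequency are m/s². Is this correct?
Units of each symbol in ω = 2πf:
  f (frequency): 1/s
  The factor 2π is dimensionless.

Multiplying the contributions: [1/s]
Adding exponents of each base unit: s: -1
SI base units of angular frequency: 1/s

The claimed units m/s² (exponents m: 1, s: -2) do not match the derived units 1/s (exponents s: -1), so the claim is incorrect.

Answer: No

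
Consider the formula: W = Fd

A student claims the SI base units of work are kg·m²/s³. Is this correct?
Units of each symbol in W = Fd:
  F (force): kg·m/s²
  d (displacement): m

Multiplying the contributions: [kg·m/s²] · [m]
Adding exponents of each base unit: kg: 1, m: 2, s: -2
SI base units of work: kg·m²/s²

The claimed units kg·m²/s³ (exponents kg: 1, m: 2, s: -3) do not match the derived units kg·m²/s² (exponents kg: 1, m: 2, s: -2), so the claim is incorrect.

Answer: No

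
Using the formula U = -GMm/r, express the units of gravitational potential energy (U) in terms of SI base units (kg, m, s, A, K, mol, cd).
Units of each symbol in U = -GMm/r:
  G (gravitational constant): m³/(kg·s²)
  M (mass): kg
  m (mass): kg
  r (distance): m  → in the denominator, contributes 1/m
  The minus sign does not affect the units.

Multiplying the contributions: [m³/(kg·s²)] · [kg] · [kg] · [1/m]
Adding exponents of each base unit: kg: 1, m: 2, s: -2
SI base units of gravitational potential energy: kg·m²/s²

Answer: kg·m²/s²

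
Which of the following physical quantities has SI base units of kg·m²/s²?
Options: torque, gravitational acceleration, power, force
Checking the SI base units of each option:
  torque (τ = Fr): kg·m²/s²  ✓ matches
  gravitational acceleration (g = GM/r²): m/s²  ✗
  power (P = W/t): kg·m²/s³  ✗
  force (F = ma): kg·m/s²  ✗

Only torque has units kg·m²/s².

Answer: torque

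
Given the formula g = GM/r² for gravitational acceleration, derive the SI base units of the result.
Units of each symbol in g = GM/r²:
  G (gravitational constant): m³/(kg·s²)
  M (mass): kg
  r (distance): m  → to the power 2 in the denominator, contributes 1/m²

Multiplying the contributions: [m³/(kg·s²)] · [kg] · [1/m²]
Adding exponents of each base unit: m: 1, s: -2
SI base units of gravitational acceleration: m/s²

Answer: m/s²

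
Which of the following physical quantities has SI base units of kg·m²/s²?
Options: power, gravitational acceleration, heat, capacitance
Checking the SI base units of each option:
  power (P = W/t): kg·m²/s³  ✗
  gravitational acceleration (g = GM/r²): m/s²  ✗
  heat (Q = mcΔT): kg·m²/s²  ✓ matches
  capacitance (C = Q/V): s⁴·A²/(kg·m²)  ✗

Only heat has units kg·m²/s².

Answer: heat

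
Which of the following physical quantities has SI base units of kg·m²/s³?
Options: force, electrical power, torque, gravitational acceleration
Checking the SI base units of each option:
  force (F = ma): kg·m/s²  ✗
  electrical power (P = IV): kg·m²/s³  ✓ matches
  torque (τ = Fr): kg·m²/s²  ✗
  gravitational acceleration (g = GM/r²): m/s²  ✗

Only electrical power has units kg·m²/s³.

Answer: electrical power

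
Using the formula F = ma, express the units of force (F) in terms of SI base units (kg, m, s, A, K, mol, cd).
Units of each symbol in F = ma:
  m (mass): kg
  a (acceleration): m/s²

Multiplying the contributions: [kg] · [m/s²]
Adding exponents of each base unit: kg: 1, m: 1, s: -2
SI base units of force: kg·m/s²

Answer: kg·m/s²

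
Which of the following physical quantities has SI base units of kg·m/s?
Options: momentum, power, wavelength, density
Checking the SI base units of each option:
  momentum (p = mv): kg·m/s  ✓ matches
  power (P = W/t): kg·m²/s³  ✗
  wavelength (λ = v/f): m  ✗
  density (ρ = m/V): kg/m³  ✗

Only momentum has units kg·m/s.

Answer: momentum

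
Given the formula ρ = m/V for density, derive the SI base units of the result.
Units of each symbol in ρ = m/V:
  m (mass): kg
  V (volume): m³  → in the denominator, contributes 1/m³

Multiplying the contributions: [kg] · [1/m³]
Adding exponents of each base unit: kg: 1, m: -3
SI base units of density: kg/m³

Answer: kg/m³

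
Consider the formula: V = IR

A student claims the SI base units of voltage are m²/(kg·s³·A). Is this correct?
Units of each symbol in V = IR:
  I (current): A
  R (resistance, in ohms): kg·m²/(s³·A²)

Multiplying the contributions: [A] · [kg·m²/(s³·A²)]
Adding exponents of each base unit: kg: 1, m: 2, s: -3, A: -1
SI base units of voltage: kg·m²/(s³·A)

The claimed units m²/(kg·s³·A) (exponents kg: -1, m: 2, s: -3, A: -1) do not match the derived units kg·m²/(s³·A) (exponents kg: 1, m: 2, s: -3, A: -1), so the claim is incorrect.

Answer: No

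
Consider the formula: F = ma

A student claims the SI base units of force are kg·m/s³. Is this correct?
Units of each symbol in F = ma:
  m (mass): kg
  a (acceleration): m/s²

Multiplying the contributions: [kg] · [m/s²]
Adding exponents of each base unit: kg: 1, m: 1, s: -2
SI base units of force: kg·m/s²

The claimed units kg·m/s³ (exponents kg: 1, m: 1, s: -3) do not match the derived units kg·m/s² (exponents kg: 1, m: 1, s: -2), so the claim is incorrect.

Answer: No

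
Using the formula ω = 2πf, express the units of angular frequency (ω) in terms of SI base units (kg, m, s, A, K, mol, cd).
Units of each symbol in ω = 2πf:
  f (frequency): 1/s
  The factor 2π is dimensionless.

Multiplying the contributions: [1/s]
Adding exponents of each base unit: s: -1
SI base units of angular frequency: 1/s

Answer: 1/s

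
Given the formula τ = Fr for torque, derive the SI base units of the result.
Units of each symbol in τ = Fr:
  F (force): kg·m/s²
  r (lever arm): m

Multiplying the contributions: [kg·m/s²] · [m]
Adding exponents of each base unit: kg: 1, m: 2, s: -2
SI base units of torque: kg·m²/s²

Answer: kg·m²/s²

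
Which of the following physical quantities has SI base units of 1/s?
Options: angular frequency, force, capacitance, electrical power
Checking the SI base units of each option:
  angular frequency (ω = 2πf): 1/s  ✓ matches
  force (F = ma): kg·m/s²  ✗
  capacitance (C = Q/V): s⁴·A²/(kg·m²)  ✗
  electrical power (P = IV): kg·m²/s³  ✗

Only angular frequency has units 1/s.

Answer: angular frequency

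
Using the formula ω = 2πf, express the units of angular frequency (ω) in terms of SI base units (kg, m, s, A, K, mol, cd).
Units of each symbol in ω = 2πf:
  f (frequency): 1/s
  The factor 2π is dimensionless.

Multiplying the contributions: [1/s]
Adding exponents of each base unit: s: -1
SI base units of angular frequency: 1/s

Answer: 1/s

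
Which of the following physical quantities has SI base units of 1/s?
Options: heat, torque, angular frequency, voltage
Checking the SI base units of each option:
  heat (Q = mcΔT): kg·m²/s²  ✗
  torque (τ = Fr): kg·m²/s²  ✗
  angular frequency (ω = 2πf): 1/s  ✓ matches
  voltage (V = IR): kg·m²/(s³·A)  ✗

Only angular frequency has units 1/s.

Answer: angular frequency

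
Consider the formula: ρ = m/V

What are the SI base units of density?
Units of each symbol in ρ = m/V:
  m (mass): kg
  V (volume): m³  → in the denominator, contributes 1/m³

Multiplying the contributions: [kg] · [1/m³]
Adding exponents of each base unit: kg: 1, m: -3
SI base units of density: kg/m³

Answer: kg/m³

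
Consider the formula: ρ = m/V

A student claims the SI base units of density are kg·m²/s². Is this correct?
Units of each symbol in ρ = m/V:
  m (mass): kg
  V (volume): m³  → in the denominator, contributes 1/m³

Multiplying the contributions: [kg] · [1/m³]
Adding exponents of each base unit: kg: 1, m: -3
SI base units of density: kg/m³

The claimed units kg·m²/s² (exponents kg: 1, m: 2, s: -2) do not match the derived units kg/m³ (exponents kg: 1, m: -3), so the claim is incorrect.

Answer: No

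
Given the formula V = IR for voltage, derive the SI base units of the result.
Units of each symbol in V = IR:
  I (current): A
  R (resistance, in ohms): kg·m²/(s³·A²)

Multiplying the contributions: [A] · [kg·m²/(s³·A²)]
Adding exponents of each base unit: kg: 1, m: 2, s: -3, A: -1
SI base units of voltage: kg·m²/(s³·A)

Answer: kg·m²/(s³·A)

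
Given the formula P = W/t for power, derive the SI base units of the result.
Units of each symbol in P = W/t:
  W (work): kg·m²/s²
  t (time): s  → in the denominator, contributes 1/s

Multiplying the contributions: [kg·m²/s²] · [1/s]
Adding exponents of each base unit: kg: 1, m: 2, s: -3
SI base units of power: kg·m²/s³

Answer: kg·m²/s³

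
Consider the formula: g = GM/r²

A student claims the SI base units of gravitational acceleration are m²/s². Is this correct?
Units of each symbol in g = GM/r²:
  G (gravitational constant): m³/(kg·s²)
  M (mass): kg
  r (distance): m  → to the power 2 in the denominator, contributes 1/m²

Multiplying the contributions: [m³/(kg·s²)] · [kg] · [1/m²]
Adding exponents of each base unit: m: 1, s: -2
SI base units of gravitational acceleration: m/s²

The claimed units m²/s² (exponents m: 2, s: -2) do not match the derived units m/s² (exponents m: 1, s: -2), so the claim is incorrect.

Answer: No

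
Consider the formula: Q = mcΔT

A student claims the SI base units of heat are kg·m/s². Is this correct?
Units of each symbol in Q = mcΔT:
  m (mass): kg
  c (specific heat capacity, in J/(kg·K)): m²/(s²·K)
  ΔT (temperature change): K

Multiplying the contributions: [kg] · [m²/(s²·K)] · [K]
Adding exponents of each base unit: kg: 1, m: 2, s: -2
SI base units of heat: kg·m²/s²

The claimed units kg·m/s² (exponents kg: 1, m: 1, s: -2) do not match the derived units kg·m²/s² (exponents kg: 1, m: 2, s: -2), so the claim is incorrect.

Answer: No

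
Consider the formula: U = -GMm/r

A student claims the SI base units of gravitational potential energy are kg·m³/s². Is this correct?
Units of each symbol in U = -GMm/r:
  G (gravitational constant): m³/(kg·s²)
  M (mass): kg
  m (mass): kg
  r (distance): m  → in the denominator, contributes 1/m
  The minus sign does not affect the units.

Multiplying the contributions: [m³/(kg·s²)] · [kg] · [kg] · [1/m]
Adding exponents of each base unit: kg: 1, m: 2, s: -2
SI base units of gravitational potential energy: kg·m²/s²

The claimed units kg·m³/s² (exponents kg: 1, m: 3, s: -2) do not match the derived units kg·m²/s² (exponents kg: 1, m: 2, s: -2), so the claim is incorrect.

Answer: No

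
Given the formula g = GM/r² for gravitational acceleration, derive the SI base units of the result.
Units of each symbol in g = GM/r²:
  G (gravitational constant): m³/(kg·s²)
  M (mass): kg
  r (distance): m  → to the power 2 in the denominator, contributes 1/m²

Multiplying the contributions: [m³/(kg·s²)] · [kg] · [1/m²]
Adding exponents of each base unit: m: 1, s: -2
SI base units of gravitational acceleration: m/s²

Answer: m/s²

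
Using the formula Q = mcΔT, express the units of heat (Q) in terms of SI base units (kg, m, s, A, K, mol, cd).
Units of each symbol in Q = mcΔT:
  m (mass): kg
  c (specific heat capacity, in J/(kg·K)): m²/(s²·K)
  ΔT (temperature change): K

Multiplying the contributions: [kg] · [m²/(s²·K)] · [K]
Adding exponents of each base unit: kg: 1, m: 2, s: -2
SI base units of heat: kg·m²/s²

Answer: kg·m²/s²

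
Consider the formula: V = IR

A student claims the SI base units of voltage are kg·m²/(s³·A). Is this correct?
Units of each symbol in V = IR:
  I (current): A
  R (resistance, in ohms): kg·m²/(s³·A²)

Multiplying the contributions: [A] · [kg·m²/(s³·A²)]
Adding exponents of each base unit: kg: 1, m: 2, s: -3, A: -1
SI base units of voltage: kg·m²/(s³·A)

The claimed units kg·m²/(s³·A) match the derived units, so the claim is correct.

Answer: Yes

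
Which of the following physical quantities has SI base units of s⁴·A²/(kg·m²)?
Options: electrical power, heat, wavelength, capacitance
Checking the SI base units of each option:
  electrical power (P = IV): kg·m²/s³  ✗
  heat (Q = mcΔT): kg·m²/s²  ✗
  wavelength (λ = v/f): m  ✗
  capacitance (C = Q/V): s⁴·A²/(kg·m²)  ✓ matches

Only capacitance has units s⁴·A²/(kg·m²).

Answer: capacitance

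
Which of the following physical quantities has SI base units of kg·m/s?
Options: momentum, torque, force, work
Checking the SI base units of each option:
  momentum (p = mv): kg·m/s  ✓ matches
  torque (τ = Fr): kg·m²/s²  ✗
  force (F = ma): kg·m/s²  ✗
  work (W = Fd): kg·m²/s²  ✗

Only momentum has units kg·m/s.

Answer: momentum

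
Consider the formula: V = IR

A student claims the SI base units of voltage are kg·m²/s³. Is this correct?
Units of each symbol in V = IR:
  I (current): A
  R (resistance, in ohms): kg·m²/(s³·A²)

Multiplying the contributions: [A] · [kg·m²/(s³·A²)]
Adding exponents of each base unit: kg: 1, m: 2, s: -3, A: -1
SI base units of voltage: kg·m²/(s³·A)

The claimed units kg·m²/s³ (exponents kg: 1, m: 2, s: -3) do not match the derived units kg·m²/(s³·A) (exponents kg: 1, m: 2, s: -3, A: -1), so the claim is incorrect.

Answer: No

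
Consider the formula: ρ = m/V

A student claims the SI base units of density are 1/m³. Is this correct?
Units of each symbol in ρ = m/V:
  m (mass): kg
  V (volume): m³  → in the denominator, contributes 1/m³

Multiplying the contributions: [kg] · [1/m³]
Adding exponents of each base unit: kg: 1, m: -3
SI base units of density: kg/m³

The claimed units 1/m³ (exponents m: -3) do not match the derived units kg/m³ (exponents kg: 1, m: -3), so the claim is incorrect.

Answer: No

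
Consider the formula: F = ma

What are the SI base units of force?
Units of each symbol in F = ma:
  m (mass): kg
  a (acceleration): m/s²

Multiplying the contributions: [kg] · [m/s²]
Adding exponents of each base unit: kg: 1, m: 1, s: -2
SI base units of force: kg·m/s²

Answer: kg·m/s²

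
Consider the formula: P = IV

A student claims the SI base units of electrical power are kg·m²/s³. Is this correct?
Units of each symbol in P = IV:
  I (current): A
  V (voltage, in volts): kg·m²/(s³·A)

Multiplying the contributions: [A] · [kg·m²/(s³·A)]
Adding exponents of each base unit: kg: 1, m: 2, s: -3
SI base units of electrical power: kg·m²/s³

The claimed units kg·m²/s³ match the derived units, so the claim is correct.

Answer: Yes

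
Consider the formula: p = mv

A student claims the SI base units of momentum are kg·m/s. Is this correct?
Units of each symbol in p = mv:
  m (mass): kg
  v (velocity): m/s

Multiplying the contributions: [kg] · [m/s]
Adding exponents of each base unit: kg: 1, m: 1, s: -1
SI base units of momentum: kg·m/s

The claimed units kg·m/s match the derived units, so the claim is correct.

Answer: Yes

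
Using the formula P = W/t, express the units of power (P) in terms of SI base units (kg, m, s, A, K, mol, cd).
Units of each symbol in P = W/t:
  W (work): kg·m²/s²
  t (time): s  → in the denominator, contributes 1/s

Multiplying the contributions: [kg·m²/s²] · [1/s]
Adding exponents of each base unit: kg: 1, m: 2, s: -3
SI base units of power: kg·m²/s³

Answer: kg·m²/s³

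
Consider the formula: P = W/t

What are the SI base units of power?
Units of each symbol in P = W/t:
  W (work): kg·m²/s²
  t (time): s  → in the denominator, contributes 1/s

Multiplying the contributions: [kg·m²/s²] · [1/s]
Adding exponents of each base unit: kg: 1, m: 2, s: -3
SI base units of power: kg·m²/s³

Answer: kg·m²/s³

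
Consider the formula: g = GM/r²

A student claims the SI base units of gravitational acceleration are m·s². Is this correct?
Units of each symbol in g = GM/r²:
  G (gravitational constant): m³/(kg·s²)
  M (mass): kg
  r (distance): m  → to the power 2 in the denominator, contributes 1/m²

Multiplying the contributions: [m³/(kg·s²)] · [kg] · [1/m²]
Adding exponents of each base unit: m: 1, s: -2
SI base units of gravitational acceleration: m/s²

The claimed units m·s² (exponents m: 1, s: 2) do not match the derived units m/s² (exponents m: 1, s: -2), so the claim is incorrect.

Answer: No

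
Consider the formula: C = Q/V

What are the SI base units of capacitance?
Units of each symbol in C = Q/V:
  Q (charge, in coulombs): s·A
  V (voltage, in volts): kg·m²/(s³·A)  → in the denominator, contributes s³·A/(kg·m²)

Multiplying the contributions: [s·A] · [s³·A/(kg·m²)]
Adding exponents of each base unit: kg: -1, m: -2, s: 4, A: 2
SI base units of capacitance: s⁴·A²/(kg·m²)

Answer: s⁴·A²/(kg·m²)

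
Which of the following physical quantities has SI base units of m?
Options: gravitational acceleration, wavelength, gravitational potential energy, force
Checking the SI base units of each option:
  gravitational acceleration (g = GM/r²): m/s²  ✗
  wavelength (λ = v/f): m  ✓ matches
  gravitational potential energy (U = -GMm/r): kg·m²/s²  ✗
  force (F = ma): kg·m/s²  ✗

Only wavelength has units m.

Answer: wavelength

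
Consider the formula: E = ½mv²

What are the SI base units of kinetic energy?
Units of each symbol in E = ½mv²:
  m (mass): kg
  v (speed): m/s  → to the power 2, contributes m²/s²
  The factor ½ is dimensionless.

Multiplying the contributions: [kg] · [m²/s²]
Adding exponents of each base unit: kg: 1, m: 2, s: -2
SI base units of kinetic energy: kg·m²/s²

Answer: kg·m²/s²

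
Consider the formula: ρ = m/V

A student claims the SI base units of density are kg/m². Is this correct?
Units of each symbol in ρ = m/V:
  m (mass): kg
  V (volume): m³  → in the denominator, contributes 1/m³

Multiplying the contributions: [kg] · [1/m³]
Adding exponents of each base unit: kg: 1, m: -3
SI base units of density: kg/m³

The claimed units kg/m² (exponents kg: 1, m: -2) do not match the derived units kg/m³ (exponents kg: 1, m: -3), so the claim is incorrect.

Answer: No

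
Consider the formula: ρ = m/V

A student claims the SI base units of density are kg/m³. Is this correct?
Units of each symbol in ρ = m/V:
  m (mass): kg
  V (volume): m³  → in the denominator, contributes 1/m³

Multiplying the contributions: [kg] · [1/m³]
Adding exponents of each base unit: kg: 1, m: -3
SI base units of density: kg/m³

The claimed units kg/m³ match the derived units, so the claim is correct.

Answer: Yes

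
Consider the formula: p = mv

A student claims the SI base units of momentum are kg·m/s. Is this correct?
Units of each symbol in p = mv:
  m (mass): kg
  v (velocity): m/s

Multiplying the contributions: [kg] · [m/s]
Adding exponents of each base unit: kg: 1, m: 1, s: -1
SI base units of momentum: kg·m/s

The claimed units kg·m/s match the derived units, so the claim is correct.

Answer: Yes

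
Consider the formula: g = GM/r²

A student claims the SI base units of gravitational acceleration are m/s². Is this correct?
Units of each symbol in g = GM/r²:
  G (gravitational constant): m³/(kg·s²)
  M (mass): kg
  r (distance): m  → to the power 2 in the denominator, contributes 1/m²

Multiplying the contributions: [m³/(kg·s²)] · [kg] · [1/m²]
Adding exponents of each base unit: m: 1, s: -2
SI base units of gravitational acceleration: m/s²

The claimed units m/s² match the derived units, so the claim is correct.

Answer: Yes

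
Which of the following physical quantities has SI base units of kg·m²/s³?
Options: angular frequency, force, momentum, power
Checking the SI base units of each option:
  angular frequency (ω = 2πf): 1/s  ✗
  force (F = ma): kg·m/s²  ✗
  momentum (p = mv): kg·m/s  ✗
  power (P = W/t): kg·m²/s³  ✓ matches

Only power has units kg·m²/s³.

Answer: power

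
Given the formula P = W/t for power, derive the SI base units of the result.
Units of each symbol in P = W/t:
  W (work): kg·m²/s²
  t (time): s  → in the denominator, contributes 1/s

Multiplying the contributions: [kg·m²/s²] · [1/s]
Adding exponents of each base unit: kg: 1, m: 2, s: -3
SI base units of power: kg·m²/s³

Answer: kg·m²/s³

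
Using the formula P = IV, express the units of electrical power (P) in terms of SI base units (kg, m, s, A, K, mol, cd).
Units of each symbol in P = IV:
  I (current): A
  V (voltage, in volts): kg·m²/(s³·A)

Multiplying the contributions: [A] · [kg·m²/(s³·A)]
Adding exponents of each base unit: kg: 1, m: 2, s: -3
SI base units of electrical power: kg·m²/s³

Answer: kg·m²/s³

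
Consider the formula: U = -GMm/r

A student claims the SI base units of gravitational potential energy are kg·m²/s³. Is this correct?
Units of each symbol in U = -GMm/r:
  G (gravitational constant): m³/(kg·s²)
  M (mass): kg
  m (mass): kg
  r (distance): m  → in the denominator, contributes 1/m
  The minus sign does not affect the units.

Multiplying the contributions: [m³/(kg·s²)] · [kg] · [kg] · [1/m]
Adding exponents of each base unit: kg: 1, m: 2, s: -2
SI base units of gravitational potential energy: kg·m²/s²

The claimed units kg·m²/s³ (exponents kg: 1, m: 2, s: -3) do not match the derived units kg·m²/s² (exponents kg: 1, m: 2, s: -2), so the claim is incorrect.

Answer: No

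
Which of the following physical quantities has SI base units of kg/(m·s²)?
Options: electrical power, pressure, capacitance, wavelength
Checking the SI base units of each option:
  electrical power (P = IV): kg·m²/s³  ✗
  pressure (P = F/A): kg/(m·s²)  ✓ matches
  capacitance (C = Q/V): s⁴·A²/(kg·m²)  ✗
  wavelength (λ = v/f): m  ✗

Only pressure has units kg/(m·s²).

Answer: pressure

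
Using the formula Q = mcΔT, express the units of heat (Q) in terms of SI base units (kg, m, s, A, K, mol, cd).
Units of each symbol in Q = mcΔT:
  m (mass): kg
  c (specific heat capacity, in J/(kg·K)): m²/(s²·K)
  ΔT (temperature change): K

Multiplying the contributions: [kg] · [m²/(s²·K)] · [K]
Adding exponents of each base unit: kg: 1, m: 2, s: -2
SI base units of heat: kg·m²/s²

Answer: kg·m²/s²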